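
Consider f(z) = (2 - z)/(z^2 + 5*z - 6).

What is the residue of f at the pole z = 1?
Write f(z) = P(z)/Q(z) with P(z) = 2 - z and Q(z) = z^2 + 5*z - 6.
The denominator factors as Q(z) = (z + 6)*(z - 1), so z = 1 is a simple zero of Q and P is analytic there; z = 1 is therefore a simple pole and
  Res(f, z₀) = P(z₀)/Q'(z₀).

Q'(z) = 2*z + 5, so Q'(1) = 7.
P(1) = 1.

Res(f, 1) = (1)/(7) = 1/7

Final answer: 1/7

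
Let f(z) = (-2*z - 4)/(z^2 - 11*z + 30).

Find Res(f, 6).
Write f(z) = P(z)/Q(z) with P(z) = -2*z - 4 and Q(z) = z^2 - 11*z + 30.
The denominator factors as Q(z) = (z - 5)*(z - 6), so z = 6 is a simple zero of Q and P is analytic there; z = 6 is therefore a simple pole and
  Res(f, z₀) = P(z₀)/Q'(z₀).

Q'(z) = 2*z - 11, so Q'(6) = 1.
P(6) = -16.

Res(f, 6) = (-16)/(1) = -16

Final answer: -16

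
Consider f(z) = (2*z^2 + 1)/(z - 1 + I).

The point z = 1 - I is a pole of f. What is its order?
Factor the denominator:
  z - 1 + I = (z - 1 + I)

The numerator P(z) = 2*z^2 + 1 has P(1 - I) = 1 - 4*I ≠ 0, so no factor of (z - 1 + I) cancels.
Near z = 1 - I we can therefore write f(z) = g(z)/(z - 1 + I) with g analytic at 1 - I and g(1 - I) ≠ 0 (g is just the numerator).

Hence z = 1 - I is a pole of order 1.

Final answer: 1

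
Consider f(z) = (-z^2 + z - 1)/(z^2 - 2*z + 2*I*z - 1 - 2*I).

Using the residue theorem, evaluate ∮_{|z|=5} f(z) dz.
By the residue theorem, ∮_C f(z) dz = 2πi · (sum of the residues of f at the poles inside |z| = 5).

The denominator factors as (z + I)*(z - 2 + I), so the singularities of f are simple poles at z = -I, z = 2 - I.
  |-I|² = 1 < 25 = 5², so this pole is inside the contour.
  |2 - I|² = 5 < 25 = 5², so this pole is inside the contour.

With P(z) = -z^2 + z - 1 and Q(z) = z^2 - 2*z + 2*I*z - 1 - 2*I, each pole is simple, so Res(f, z₀) = P(z₀)/Q'(z₀) with Q'(z) = 2*z - 2 + 2*I.
  Res(f, -I) = P(-I)/Q'(-I) = (-I)/(-2) = I/2
  Res(f, 2 - I) = P(2 - I)/Q'(2 - I) = (-2 + 3*I)/(2) = -1 + 3*I/2

Sum of residues inside C: -1 + 2*I
∮_C f(z) dz = 2πi · (-1 + 2*I) = pi*(-4 - 2*I)

Final answer: pi*(-4 - 2*I)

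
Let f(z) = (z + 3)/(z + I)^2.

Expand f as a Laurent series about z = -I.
Put w = z - (-I), i.e. z = w - I. The denominator is w^2, so it suffices to rewrite the numerator in powers of w.

P(z) = z + 3
P(w - I) = 3 - I + w

Dividing each term by w^2:
  f = (3 - I)/w^2 + 1/w

Substituting back w = z + I:
  f(z) = (3 - I)/(z + I)^2 + 1/(z + I)

The series is finite because the numerator is a polynomial; the negative powers form the principal part, and the coefficient of 1/(z + I) gives Res(f, -I) = 1.

Final answer: (3 - I)/(z + I)^2 + 1/(z + I)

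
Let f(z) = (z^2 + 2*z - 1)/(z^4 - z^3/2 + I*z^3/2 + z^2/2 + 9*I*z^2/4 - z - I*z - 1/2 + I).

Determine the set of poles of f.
The singularities of f are the zeros of the denominator. Factoring,
  z^4 - z^3/2 + I*z^3/2 + z^2/2 + 9*I*z^2/4 - z - I*z - 1/2 + I = (z - 1/2 + I)*(z - I/2)*(z - 1 + I)*(z + 1 - I)
so the candidates are z = 1/2 - I, z = I/2, z = 1 - I, z = -1 + I.

Check the numerator P(z) = z^2 + 2*z - 1 at each one:
  P(1/2 - I) = -3/4 - 3*I ≠ 0, so z = 1/2 - I is a (simple) pole.
  P(I/2) = -5/4 + I ≠ 0, so z = I/2 is a (simple) pole.
  P(1 - I) = 1 - 4*I ≠ 0, so z = 1 - I is a (simple) pole.
  P(-1 + I) = -3 ≠ 0, so z = -1 + I is a (simple) pole.

Poles of f: {-1 + I, I/2, 1/2 - I, 1 - I}

Final answer: {-1 + I, I/2, 1/2 - I, 1 - I}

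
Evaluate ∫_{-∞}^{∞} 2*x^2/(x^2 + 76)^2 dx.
Let f(z) = 2*z^2/(z^2 + 76)^2. The denominator has no real zeros and deg Q - deg P = 2 ≥ 2, so the integral of f over the upper semicircle |z| = R tends to 0 as R → ∞. Closing the contour in the upper half-plane,
  ∫_{-∞}^{∞} f(x) dx = 2πi · Σ Res(f, z_k)  over the poles with Im z_k > 0.

Zeros of the denominator: z^2 + 76 = 0 gives z = ±2*sqrt(19)*I.
Upper half-plane: z = 2*sqrt(19)*I (a pole of order 2).

Write f(z) = g(z)/(z - 2*sqrt(19)*I)^2 with g(z) = 2*z^2/(z + 2*sqrt(19)*I)^2. For a double pole, Res(f, z₀) = g'(z₀):
  g'(z) = 8*sqrt(19)*I*z/(z + 2*sqrt(19)*I)^3
  Res(f, 2*sqrt(19)*I) = g'(2*sqrt(19)*I) = -sqrt(19)*I/76

∫_{-∞}^{∞} f(x) dx = 2πi · (-sqrt(19)*I/76) = sqrt(19)*pi/38

Final answer: sqrt(19)*pi/38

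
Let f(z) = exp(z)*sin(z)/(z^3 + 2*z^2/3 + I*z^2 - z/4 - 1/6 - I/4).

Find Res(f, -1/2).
Write f(z) = P(z)/Q(z) with P(z) = exp(z)*sin(z) and Q(z) = z^3 + 2*z^2/3 + I*z^2 - z/4 - 1/6 - I/4.
The denominator factors as Q(z) = (z + 2/3 + I)*(z + 1/2)*(z - 1/2), so z = -1/2 is a simple zero of Q and P is analytic there; z = -1/2 is therefore a simple pole and
  Res(f, z₀) = P(z₀)/Q'(z₀).

Q'(z) = 3*z^2 + 4*z/3 + 2*I*z - 1/4, so Q'(-1/2) = -1/6 - I.
P(-1/2) = -exp(-1/2)*sin(1/2).

Res(f, -1/2) = (-exp(-1/2)*sin(1/2))/(-1/6 - I) = (6/37 - 36*I/37)*exp(-1/2)*sin(1/2)

Final answer: (6/37 - 36*I/37)*exp(-1/2)*sin(1/2)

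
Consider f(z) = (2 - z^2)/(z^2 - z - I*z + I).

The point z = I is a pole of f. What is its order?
1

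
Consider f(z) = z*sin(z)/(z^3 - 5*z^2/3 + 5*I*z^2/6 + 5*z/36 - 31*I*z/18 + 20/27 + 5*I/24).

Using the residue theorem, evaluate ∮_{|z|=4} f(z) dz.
pi*(-456/949 + 486*I/949)*sin(1/3 + I/2) + pi*(66/73 + 43*I/73)*sin(3/2 + I/3) + pi*(-18/13 - I/13)*sin(1/2 - 2*I/3)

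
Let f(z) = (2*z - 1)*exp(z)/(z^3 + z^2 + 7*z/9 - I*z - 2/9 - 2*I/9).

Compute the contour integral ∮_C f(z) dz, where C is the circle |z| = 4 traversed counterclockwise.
By the residue theorem, ∮_C f(z) dz = 2πi · (sum of the residues of f at the poles inside |z| = 4).

The denominator factors as (z - 2*I/3)*(z + 1 + I)*(z - I/3), so the singularities of f are simple poles at z = 2*I/3, z = -1 - I, z = I/3.
  |2*I/3|² = 4/9 < 16 = 4², so this pole is inside the contour.
  |-1 - I|² = 2 < 16 = 4², so this pole is inside the contour.
  |I/3|² = 1/9 < 16 = 4², so this pole is inside the contour.

With P(z) = (2*z - 1)*exp(z) and Q(z) = z^3 + z^2 + 7*z/9 - I*z - 2/9 - 2*I/9, each pole is simple, so Res(f, z₀) = P(z₀)/Q'(z₀) with Q'(z) = 3*z^2 + 2*z + 7/9 - I.
  Res(f, 2*I/3) = P(2*I/3)/Q'(2*I/3) = ((-1 + 4*I/3)*exp(2*I/3))/(-5/9 + I/3) = (81/34 - 33*I/34)*exp(2*I/3)
  Res(f, -1 - I) = P(-1 - I)/Q'(-1 - I) = ((-3 - 2*I)*exp(-1 - I))/(-11/9 + 3*I) = (-189/850 + 927*I/850)*exp(-1 - I)
  Res(f, I/3) = P(I/3)/Q'(I/3) = ((-1 + 2*I/3)*exp(I/3))/(4/9 - I/3) = (-54/25 - 3*I/25)*exp(I/3)

Sum of residues inside C: (-54/25 - 3*I/25)*exp(I/3) + (-189/850 + 927*I/850)*exp(-1 - I) + (81/34 - 33*I/34)*exp(2*I/3)
∮_C f(z) dz = 2πi · ((-54/25 - 3*I/25)*exp(I/3) + (-189/850 + 927*I/850)*exp(-1 - I) + (81/34 - 33*I/34)*exp(2*I/3)) = pi*(6/25 - 108*I/25)*exp(I/3) + pi*(-927/425 - 189*I/425)*exp(-1 - I) + pi*(33/17 + 81*I/17)*exp(2*I/3)

Final answer: pi*(6/25 - 108*I/25)*exp(I/3) + pi*(-927/425 - 189*I/425)*exp(-1 - I) + pi*(33/17 + 81*I/17)*exp(2*I/3)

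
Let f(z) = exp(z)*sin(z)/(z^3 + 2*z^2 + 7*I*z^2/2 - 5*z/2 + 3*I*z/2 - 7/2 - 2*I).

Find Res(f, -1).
Write f(z) = P(z)/Q(z) with P(z) = exp(z)*sin(z) and Q(z) = z^3 + 2*z^2 + 7*I*z^2/2 - 5*z/2 + 3*I*z/2 - 7/2 - 2*I.
The denominator factors as Q(z) = (z + 1)*(z - 1 + I/2)*(z + 2 + 3*I), so z = -1 is a simple zero of Q and P is analytic there; z = -1 is therefore a simple pole and
  Res(f, z₀) = P(z₀)/Q'(z₀).

Q'(z) = 3*z^2 + 4*z + 7*I*z - 5/2 + 3*I/2, so Q'(-1) = -7/2 - 11*I/2.
P(-1) = -exp(-1)*sin(1).

Res(f, -1) = (-exp(-1)*sin(1))/(-7/2 - 11*I/2) = (7/85 - 11*I/85)*exp(-1)*sin(1)

Final answer: (7/85 - 11*I/85)*exp(-1)*sin(1)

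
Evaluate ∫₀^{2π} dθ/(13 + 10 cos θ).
Let J = ∫₀^{2π} dθ/(13 + 10 cos θ).
Put z = e^{iθ}: then cos θ = (z + 1/z)/2, dθ = dz/(iz), and z runs once counterclockwise around |z| = 1:
  J = ∮_{|z|=1} 1/(13 + 10*(z + 1/z)/2) · dz/(iz) = (2/i) ∮_{|z|=1} dz/(10*z^2 + 26*z + 10).
The roots of 10*z^2 + 26*z + 10 are z = (-13 ± sqrt(13^2 - 10^2))/10, with sqrt(69) = sqrt(69); their product is 1, so only z₊ = -13/10 + sqrt(69)/10 lies inside the unit circle (z₋ = -13/10 - sqrt(69)/10 lies outside).
z₊ is a simple zero of q(z) = 10*z^2 + 26*z + 10, so Res(1/q, z₊) = 1/q'(z₊) with q'(z) = 20*z + 26; and q'(z₊) = 10*(z₊ - z₋) = 2*sqrt(69).
Therefore J = (2/i) · 2πi · 1/(2*sqrt(69)) = 2*pi/(sqrt(69)) = 2*sqrt(69)*pi/69

Final answer: 2*sqrt(69)*pi/69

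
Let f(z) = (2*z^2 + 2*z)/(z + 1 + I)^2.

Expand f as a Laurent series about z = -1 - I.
Put w = z - (-1 - I), i.e. z = w - 1 - I. The denominator is w^2, so it suffices to rewrite the numerator in powers of w.

P(z) = 2*z^2 + 2*z
P(w - 1 - I) = -2 + 2*I + (-2 - 4*I)*w + 2*w^2

Dividing each term by w^2:
  f = (-2 + 2*I)/w^2 + (-2 - 4*I)/w + 2

Substituting back w = z + 1 + I:
  f(z) = (-2 + 2*I)/(z + 1 + I)^2 + (-2 - 4*I)/(z + 1 + I) + 2

The series is finite because the numerator is a polynomial; the negative powers form the principal part, and the coefficient of 1/(z + 1 + I) gives Res(f, -1 - I) = -2 - 4*I.

Final answer: (-2 + 2*I)/(z + 1 + I)^2 + (-2 - 4*I)/(z + 1 + I) + 2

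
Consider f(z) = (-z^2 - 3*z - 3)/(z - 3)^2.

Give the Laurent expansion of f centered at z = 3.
-21/(z - 3)^2 - 9/(z - 3) - 1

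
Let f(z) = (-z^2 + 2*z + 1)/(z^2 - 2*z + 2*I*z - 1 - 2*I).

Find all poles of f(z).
The singularities of f are the zeros of the denominator. Factoring,
  z^2 - 2*z + 2*I*z - 1 - 2*I = (z - 2 + I)*(z + I)
so the candidates are z = 2 - I, z = -I.

Check the numerator P(z) = -z^2 + 2*z + 1 at each one:
  P(2 - I) = 2 + 2*I ≠ 0, so z = 2 - I is a (simple) pole.
  P(-I) = 2 - 2*I ≠ 0, so z = -I is a (simple) pole.

Poles of f: {-I, 2 - I}

Final answer: {-I, 2 - I}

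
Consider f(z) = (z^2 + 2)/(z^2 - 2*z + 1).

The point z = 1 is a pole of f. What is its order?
Factor the denominator:
  z^2 - 2*z + 1 = (z - 1)^2

The numerator P(z) = z^2 + 2 has P(1) = 3 ≠ 0, so no factor of (z - 1) cancels.
Near z = 1 we can therefore write f(z) = g(z)/(z - 1)^2 with g analytic at 1 and g(1) ≠ 0 (g is just the numerator).

Hence z = 1 is a pole of order 2.

Final answer: 2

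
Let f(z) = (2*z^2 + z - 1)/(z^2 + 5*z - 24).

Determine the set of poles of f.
The singularities of f are the zeros of the denominator. Factoring,
  z^2 + 5*z - 24 = (z + 8)*(z - 3)
so the candidates are z = -8, z = 3.

Check the numerator P(z) = 2*z^2 + z - 1 at each one:
  P(-8) = 119 ≠ 0, so z = -8 is a (simple) pole.
  P(3) = 20 ≠ 0, so z = 3 is a (simple) pole.

Poles of f: {-8, 3}

Final answer: {-8, 3}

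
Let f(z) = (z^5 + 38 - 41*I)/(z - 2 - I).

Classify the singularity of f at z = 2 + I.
The numerator vanishes at z = 2 + I ((2 + I)^5 = -38 + 41*I), so it is divisible by z - 2 - I:
  z^5 + 38 - 41*I = (z - 2 - I)*(z^4 + 2*z^3 + I*z^3 + 3*z^2 + 4*I*z^2 + 2*z + 11*I*z - 7 + 24*I)
Hence for z ≠ 2 + I, f(z) = z^4 + 2*z^3 + I*z^3 + 3*z^2 + 4*I*z^2 + 2*z + 11*I*z - 7 + 24*I, a polynomial, and lim_{z→2 + I} f(z) = -35 + 120*I is finite.
So the singularity is removable.

Final answer: removable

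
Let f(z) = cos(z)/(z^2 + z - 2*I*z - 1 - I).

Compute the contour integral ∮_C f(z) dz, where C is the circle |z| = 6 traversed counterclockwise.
By the residue theorem, ∮_C f(z) dz = 2πi · (sum of the residues of f at the poles inside |z| = 6).

The denominator factors as (z - I)*(z + 1 - I), so the singularities of f are simple poles at z = I, z = -1 + I.
  |I|² = 1 < 36 = 6², so this pole is inside the contour.
  |-1 + I|² = 2 < 36 = 6², so this pole is inside the contour.

With P(z) = cos(z) and Q(z) = z^2 + z - 2*I*z - 1 - I, each pole is simple, so Res(f, z₀) = P(z₀)/Q'(z₀) with Q'(z) = 2*z + 1 - 2*I.
  Res(f, I) = P(I)/Q'(I) = (cosh(1))/(1) = cosh(1)
  Res(f, -1 + I) = P(-1 + I)/Q'(-1 + I) = (cos(1 - I))/(-1) = -cos(1 - I)

Sum of residues inside C: cosh(1) - cos(1 - I)
∮_C f(z) dz = 2πi · (cosh(1) - cos(1 - I)) = -2*I*pi*cos(1 - I) + 2*I*pi*cosh(1)

Final answer: -2*I*pi*cos(1 - I) + 2*I*pi*cosh(1)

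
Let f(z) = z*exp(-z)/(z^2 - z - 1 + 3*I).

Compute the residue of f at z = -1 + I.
Write f(z) = P(z)/Q(z) with P(z) = z*exp(-z) and Q(z) = z^2 - z - 1 + 3*I.
The denominator factors as Q(z) = (z - 2 + I)*(z + 1 - I), so z = -1 + I is a simple zero of Q and P is analytic there; z = -1 + I is therefore a simple pole and
  Res(f, z₀) = P(z₀)/Q'(z₀).

Q'(z) = 2*z - 1, so Q'(-1 + I) = -3 + 2*I.
P(-1 + I) = (-1 + I)*exp(1 - I).

Res(f, -1 + I) = ((-1 + I)*exp(1 - I))/(-3 + 2*I) = (5/13 - I/13)*exp(1 - I)

Final answer: (5/13 - I/13)*exp(1 - I)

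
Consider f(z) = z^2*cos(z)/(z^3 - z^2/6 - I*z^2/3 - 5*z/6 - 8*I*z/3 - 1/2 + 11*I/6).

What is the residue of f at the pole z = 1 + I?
Write f(z) = P(z)/Q(z) with P(z) = z^2*cos(z) and Q(z) = z^3 - z^2/6 - I*z^2/3 - 5*z/6 - 8*I*z/3 - 1/2 + 11*I/6.
The denominator factors as Q(z) = (z - 2/3 - I/3)*(z + 3/2 + I)*(z - 1 - I), so z = 1 + I is a simple zero of Q and P is analytic there; z = 1 + I is therefore a simple pole and
  Res(f, z₀) = P(z₀)/Q'(z₀).

Q'(z) = 3*z^2 - z/3 - 2*I*z/3 - 5/6 - 8*I/3, so Q'(1 + I) = -1/2 + 7*I/3.
P(1 + I) = 2*I*cos(1 + I).

Res(f, 1 + I) = (2*I*cos(1 + I))/(-1/2 + 7*I/3) = (168/205 - 36*I/205)*cos(1 + I)

Final answer: (168/205 - 36*I/205)*cos(1 + I)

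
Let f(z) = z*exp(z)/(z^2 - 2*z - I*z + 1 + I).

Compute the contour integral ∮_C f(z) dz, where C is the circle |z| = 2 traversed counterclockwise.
By the residue theorem, ∮_C f(z) dz = 2πi · (sum of the residues of f at the poles inside |z| = 2).

The denominator factors as (z - 1)*(z - 1 - I), so the singularities of f are simple poles at z = 1, z = 1 + I.
  |1|² = 1 < 4 = 2², so this pole is inside the contour.
  |1 + I|² = 2 < 4 = 2², so this pole is inside the contour.

With P(z) = z*exp(z) and Q(z) = z^2 - 2*z - I*z + 1 + I, each pole is simple, so Res(f, z₀) = P(z₀)/Q'(z₀) with Q'(z) = 2*z - 2 - I.
  Res(f, 1) = P(1)/Q'(1) = (exp(1))/(-I) = exp(1)*I
  Res(f, 1 + I) = P(1 + I)/Q'(1 + I) = ((1 + I)*exp(1 + I))/(I) = (1 - I)*exp(1 + I)

Sum of residues inside C: (1 - I)*exp(1 + I) + exp(1)*I
∮_C f(z) dz = 2πi · ((1 - I)*exp(1 + I) + exp(1)*I) = -2*exp(1)*pi + pi*(2 + 2*I)*exp(1 + I)

Final answer: -2*exp(1)*pi + pi*(2 + 2*I)*exp(1 + I)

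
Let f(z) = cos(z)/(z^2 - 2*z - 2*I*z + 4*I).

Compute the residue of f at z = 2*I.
Write f(z) = P(z)/Q(z) with P(z) = cos(z) and Q(z) = z^2 - 2*z - 2*I*z + 4*I.
The denominator factors as Q(z) = (z - 2)*(z - 2*I), so z = 2*I is a simple zero of Q and P is analytic there; z = 2*I is therefore a simple pole and
  Res(f, z₀) = P(z₀)/Q'(z₀).

Q'(z) = 2*z - 2 - 2*I, so Q'(2*I) = -2 + 2*I.
P(2*I) = cosh(2).

Res(f, 2*I) = (cosh(2))/(-2 + 2*I) = (-1/4 - I/4)*cosh(2)

Final answer: (-1/4 - I/4)*cosh(2)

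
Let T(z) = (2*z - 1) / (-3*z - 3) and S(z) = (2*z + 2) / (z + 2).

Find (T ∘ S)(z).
(-3*z - 2)/(9*z + 12)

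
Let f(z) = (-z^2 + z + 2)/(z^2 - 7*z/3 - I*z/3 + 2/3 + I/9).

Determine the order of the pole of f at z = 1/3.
1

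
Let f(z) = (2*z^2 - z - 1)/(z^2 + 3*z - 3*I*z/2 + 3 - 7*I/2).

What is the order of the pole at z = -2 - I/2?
Factor the denominator:
  z^2 + 3*z - 3*I*z/2 + 3 - 7*I/2 = (z + 2 + I/2)*(z + 1 - 2*I)

The numerator P(z) = 2*z^2 - z - 1 has P(-2 - I/2) = 17/2 + 9*I/2 ≠ 0, so no factor of (z + 2 + I/2) cancels.
Near z = -2 - I/2 we can therefore write f(z) = g(z)/(z + 2 + I/2) with g analytic at -2 - I/2 and g(-2 - I/2) ≠ 0 (g is the numerator divided by the remaining denominator factors).

Hence z = -2 - I/2 is a pole of order 1.

Final answer: 1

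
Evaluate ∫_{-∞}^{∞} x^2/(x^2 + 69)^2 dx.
sqrt(69)*pi/138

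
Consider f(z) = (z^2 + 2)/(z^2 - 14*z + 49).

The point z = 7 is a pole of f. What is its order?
Factor the denominator:
  z^2 - 14*z + 49 = (z - 7)^2

The numerator P(z) = z^2 + 2 has P(7) = 51 ≠ 0, so no factor of (z - 7) cancels.
Near z = 7 we can therefore write f(z) = g(z)/(z - 7)^2 with g analytic at 7 and g(7) ≠ 0 (g is just the numerator).

Hence z = 7 is a pole of order 2.

Final answer: 2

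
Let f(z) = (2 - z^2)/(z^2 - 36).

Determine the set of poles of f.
The singularities of f are the zeros of the denominator. Factoring,
  z^2 - 36 = (z + 6)*(z - 6)
so the candidates are z = -6, z = 6.

Check the numerator P(z) = 2 - z^2 at each one:
  P(-6) = -34 ≠ 0, so z = -6 is a (simple) pole.
  P(6) = -34 ≠ 0, so z = 6 is a (simple) pole.

Poles of f: {-6, 6}

Final answer: {-6, 6}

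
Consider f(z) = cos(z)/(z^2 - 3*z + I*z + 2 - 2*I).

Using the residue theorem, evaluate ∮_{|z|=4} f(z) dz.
pi*(-1 - I)*cos(1 - I) + pi*(1 + I)*cos(2)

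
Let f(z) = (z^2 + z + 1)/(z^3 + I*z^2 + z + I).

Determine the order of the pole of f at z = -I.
Factor the denominator:
  z^3 + I*z^2 + z + I = (z + I)^2*(z - I)

The numerator P(z) = z^2 + z + 1 has P(-I) = -I ≠ 0, so no factor of (z + I) cancels.
Near z = -I we can therefore write f(z) = g(z)/(z + I)^2 with g analytic at -I and g(-I) ≠ 0 (g is the numerator divided by the remaining denominator factors).

Hence z = -I is a pole of order 2.

Final answer: 2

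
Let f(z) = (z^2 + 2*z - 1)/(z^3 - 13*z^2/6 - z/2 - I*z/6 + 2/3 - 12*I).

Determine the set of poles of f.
The singularities of f are the zeros of the denominator. Factoring,
  z^3 - 13*z^2/6 - z/2 - I*z/6 + 2/3 - 12*I = (z + 3/2 - I)*(z - 2/3 + 2*I)*(z - 3 - I)
so the candidates are z = -3/2 + I, z = 2/3 - 2*I, z = 3 + I.

Check the numerator P(z) = z^2 + 2*z - 1 at each one:
  P(-3/2 + I) = -11/4 - I ≠ 0, so z = -3/2 + I is a (simple) pole.
  P(2/3 - 2*I) = -29/9 - 20*I/3 ≠ 0, so z = 2/3 - 2*I is a (simple) pole.
  P(3 + I) = 13 + 8*I ≠ 0, so z = 3 + I is a (simple) pole.

Poles of f: {-3/2 + I, 2/3 - 2*I, 3 + I}

Final answer: {-3/2 + I, 2/3 - 2*I, 3 + I}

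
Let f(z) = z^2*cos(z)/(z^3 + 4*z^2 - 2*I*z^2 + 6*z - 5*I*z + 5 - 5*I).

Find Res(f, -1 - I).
Write f(z) = P(z)/Q(z) with P(z) = z^2*cos(z) and Q(z) = z^3 + 4*z^2 - 2*I*z^2 + 6*z - 5*I*z + 5 - 5*I.
The denominator factors as Q(z) = (z + 2 - I)*(z + 1 + I)*(z + 1 - 2*I), so z = -1 - I is a simple zero of Q and P is analytic there; z = -1 - I is therefore a simple pole and
  Res(f, z₀) = P(z₀)/Q'(z₀).

Q'(z) = 3*z^2 + 8*z - 4*I*z + 6 - 5*I, so Q'(-1 - I) = -6 - 3*I.
P(-1 - I) = 2*I*cos(1 + I).

Res(f, -1 - I) = (2*I*cos(1 + I))/(-6 - 3*I) = (-2/15 - 4*I/15)*cos(1 + I)

Final answer: (-2/15 - 4*I/15)*cos(1 + I)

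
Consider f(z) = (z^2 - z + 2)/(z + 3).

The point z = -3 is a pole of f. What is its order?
Factor the denominator:
  z + 3 = (z + 3)

The numerator P(z) = z^2 - z + 2 has P(-3) = 14 ≠ 0, so no factor of (z + 3) cancels.
Near z = -3 we can therefore write f(z) = g(z)/(z + 3) with g analytic at -3 and g(-3) ≠ 0 (g is just the numerator).

Hence z = -3 is a pole of order 1.

Final answer: 1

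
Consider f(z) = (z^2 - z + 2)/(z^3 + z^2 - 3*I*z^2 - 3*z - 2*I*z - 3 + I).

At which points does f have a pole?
The singularities of f are the zeros of the denominator. Factoring,
  z^3 + z^2 - 3*I*z^2 - 3*z - 2*I*z - 3 + I = (z + 1 - 2*I)*(z - 1 - I)*(z + 1)
so the candidates are z = -1 + 2*I, z = 1 + I, z = -1.

Check the numerator P(z) = z^2 - z + 2 at each one:
  P(-1 + 2*I) = -6*I ≠ 0, so z = -1 + 2*I is a (simple) pole.
  P(1 + I) = 1 + I ≠ 0, so z = 1 + I is a (simple) pole.
  P(-1) = 4 ≠ 0, so z = -1 is a (simple) pole.

Poles of f: {-1, -1 + 2*I, 1 + I}

Final answer: {-1, -1 + 2*I, 1 + I}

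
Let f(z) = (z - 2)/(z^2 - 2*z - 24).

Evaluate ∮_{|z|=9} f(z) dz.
By the residue theorem, ∮_C f(z) dz = 2πi · (sum of the residues of f at the poles inside |z| = 9).

The denominator factors as (z + 4)*(z - 6), so the singularities of f are simple poles at z = -4, z = 6.
  |-4|² = 16 < 81 = 9², so this pole is inside the contour.
  |6|² = 36 < 81 = 9², so this pole is inside the contour.

With P(z) = z - 2 and Q(z) = z^2 - 2*z - 24, each pole is simple, so Res(f, z₀) = P(z₀)/Q'(z₀) with Q'(z) = 2*z - 2.
  Res(f, -4) = P(-4)/Q'(-4) = (-6)/(-10) = 3/5
  Res(f, 6) = P(6)/Q'(6) = (4)/(10) = 2/5

Sum of residues inside C: 1
∮_C f(z) dz = 2πi · (1) = 2*I*pi

Final answer: 2*I*pi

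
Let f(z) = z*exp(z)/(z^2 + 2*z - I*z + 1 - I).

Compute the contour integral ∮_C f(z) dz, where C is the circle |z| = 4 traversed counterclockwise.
2*pi*exp(-1) + pi*(-2 + 2*I)*exp(-1 + I)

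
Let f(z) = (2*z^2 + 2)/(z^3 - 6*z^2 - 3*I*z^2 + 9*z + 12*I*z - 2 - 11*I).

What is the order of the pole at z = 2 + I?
Factor the denominator:
  z^3 - 6*z^2 - 3*I*z^2 + 9*z + 12*I*z - 2 - 11*I = (z - 2 - I)^3

The numerator P(z) = 2*z^2 + 2 has P(2 + I) = 8 + 8*I ≠ 0, so no factor of (z - 2 - I) cancels.
Near z = 2 + I we can therefore write f(z) = g(z)/(z - 2 - I)^3 with g analytic at 2 + I and g(2 + I) ≠ 0 (g is just the numerator).

Hence z = 2 + I is a pole of order 3.

Final answer: 3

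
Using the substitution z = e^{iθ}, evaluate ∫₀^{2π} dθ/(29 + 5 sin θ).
Call the integral J. The integrand is 2π-periodic and we integrate over a full period, so shifting θ does not change the value (θ → θ + π/2 turns sin θ into cos θ). Hence
  J = ∫₀^{2π} dθ/(29 + 5 cos θ).
Put z = e^{iθ}: then cos θ = (z + 1/z)/2, dθ = dz/(iz), and z runs once counterclockwise around |z| = 1:
  J = ∮_{|z|=1} 1/(29 + 5*(z + 1/z)/2) · dz/(iz) = (2/i) ∮_{|z|=1} dz/(5*z^2 + 58*z + 5).
The roots of 5*z^2 + 58*z + 5 are z = (-29 ± sqrt(29^2 - 5^2))/5, with sqrt(816) = 4*sqrt(51); their product is 1, so only z₊ = -29/5 + 4*sqrt(51)/5 lies inside the unit circle (z₋ = -29/5 - 4*sqrt(51)/5 lies outside).
z₊ is a simple zero of q(z) = 5*z^2 + 58*z + 5, so Res(1/q, z₊) = 1/q'(z₊) with q'(z) = 10*z + 58; and q'(z₊) = 5*(z₊ - z₋) = 8*sqrt(51).
Therefore J = (2/i) · 2πi · 1/(8*sqrt(51)) = 2*pi/(4*sqrt(51)) = sqrt(51)*pi/102

Final answer: sqrt(51)*pi/102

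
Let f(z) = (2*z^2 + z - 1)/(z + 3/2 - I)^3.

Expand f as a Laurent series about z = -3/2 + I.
-5*I/(z + 3/2 - I)^3 + (-5 + 4*I)/(z + 3/2 - I)^2 + 2/(z + 3/2 - I)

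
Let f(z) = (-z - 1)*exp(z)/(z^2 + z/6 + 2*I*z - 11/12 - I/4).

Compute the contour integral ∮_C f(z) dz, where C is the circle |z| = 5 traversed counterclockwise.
By the residue theorem, ∮_C f(z) dz = 2πi · (sum of the residues of f at the poles inside |z| = 5).

The denominator factors as (z - 1/3 + I/2)*(z + 1/2 + 3*I/2), so the singularities of f are simple poles at z = 1/3 - I/2, z = -1/2 - 3*I/2.
  |1/3 - I/2|² = 13/36 < 25 = 5², so this pole is inside the contour.
  |-1/2 - 3*I/2|² = 5/2 < 25 = 5², so this pole is inside the contour.

With P(z) = (-z - 1)*exp(z) and Q(z) = z^2 + z/6 + 2*I*z - 11/12 - I/4, each pole is simple, so Res(f, z₀) = P(z₀)/Q'(z₀) with Q'(z) = 2*z + 1/6 + 2*I.
  Res(f, 1/3 - I/2) = P(1/3 - I/2)/Q'(1/3 - I/2) = ((-4/3 + I/2)*exp(1/3 - I/2))/(5/6 + I) = (-22/61 + 63*I/61)*exp(1/3 - I/2)
  Res(f, -1/2 - 3*I/2) = P(-1/2 - 3*I/2)/Q'(-1/2 - 3*I/2) = ((-1/2 + 3*I/2)*exp(-1/2 - 3*I/2))/(-5/6 - I) = (-39/61 - 63*I/61)*exp(-1/2 - 3*I/2)

Sum of residues inside C: (-39/61 - 63*I/61)*exp(-1/2 - 3*I/2) + (-22/61 + 63*I/61)*exp(1/3 - I/2)
∮_C f(z) dz = 2πi · ((-39/61 - 63*I/61)*exp(-1/2 - 3*I/2) + (-22/61 + 63*I/61)*exp(1/3 - I/2)) = pi*(126/61 - 78*I/61)*exp(-1/2 - 3*I/2) + pi*(-126/61 - 44*I/61)*exp(1/3 - I/2)

Final answer: pi*(126/61 - 78*I/61)*exp(-1/2 - 3*I/2) + pi*(-126/61 - 44*I/61)*exp(1/3 - I/2)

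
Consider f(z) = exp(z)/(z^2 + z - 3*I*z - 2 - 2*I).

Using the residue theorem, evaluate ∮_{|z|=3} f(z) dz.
By the residue theorem, ∮_C f(z) dz = 2πi · (sum of the residues of f at the poles inside |z| = 3).

The denominator factors as (z - 2*I)*(z + 1 - I), so the singularities of f are simple poles at z = 2*I, z = -1 + I.
  |2*I|² = 4 < 9 = 3², so this pole is inside the contour.
  |-1 + I|² = 2 < 9 = 3², so this pole is inside the contour.

With P(z) = exp(z) and Q(z) = z^2 + z - 3*I*z - 2 - 2*I, each pole is simple, so Res(f, z₀) = P(z₀)/Q'(z₀) with Q'(z) = 2*z + 1 - 3*I.
  Res(f, 2*I) = P(2*I)/Q'(2*I) = (exp(2*I))/(1 + I) = (1/2 - I/2)*exp(2*I)
  Res(f, -1 + I) = P(-1 + I)/Q'(-1 + I) = (exp(-1 + I))/(-1 - I) = (-1/2 + I/2)*exp(-1 + I)

Sum of residues inside C: (-1/2 + I/2)*exp(-1 + I) + (1/2 - I/2)*exp(2*I)
∮_C f(z) dz = 2πi · ((-1/2 + I/2)*exp(-1 + I) + (1/2 - I/2)*exp(2*I)) = pi*(-1 - I)*exp(-1 + I) + pi*(1 + I)*exp(2*I)

Final answer: pi*(-1 - I)*exp(-1 + I) + pi*(1 + I)*exp(2*I)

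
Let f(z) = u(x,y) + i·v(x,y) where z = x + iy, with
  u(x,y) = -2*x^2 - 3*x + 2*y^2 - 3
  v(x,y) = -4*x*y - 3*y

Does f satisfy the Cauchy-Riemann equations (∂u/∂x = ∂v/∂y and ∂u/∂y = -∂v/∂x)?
∂u/∂x = -4*x - 3
∂v/∂y = -4*x - 3
∂u/∂y = 4*y
∂v/∂x = -4*y
∂u/∂x = ∂v/∂y and ∂u/∂y = -∂v/∂x hold identically; f is analytic.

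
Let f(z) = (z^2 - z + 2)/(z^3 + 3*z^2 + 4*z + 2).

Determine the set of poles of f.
{-1 - I, -1, -1 + I}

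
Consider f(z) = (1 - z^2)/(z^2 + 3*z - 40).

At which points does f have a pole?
The singularities of f are the zeros of the denominator. Factoring,
  z^2 + 3*z - 40 = (z + 8)*(z - 5)
so the candidates are z = -8, z = 5.

Check the numerator P(z) = 1 - z^2 at each one:
  P(-8) = -63 ≠ 0, so z = -8 is a (simple) pole.
  P(5) = -24 ≠ 0, so z = 5 is a (simple) pole.

Poles of f: {-8, 5}

Final answer: {-8, 5}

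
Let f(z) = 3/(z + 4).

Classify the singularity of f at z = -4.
Write f(z) = g(z)/(z + 4) with g(z) = 3.
g is entire and g(-4) = 3 ≠ 0, so no factor of (z + 4) cancels: the Laurent expansion of f about z = -4 starts at the power -1, i.e. lim_{z→z₀} (z - z₀) f(z) = 3 is finite and nonzero.
So z = -4 is a pole of order 1.

Final answer: pole of order 1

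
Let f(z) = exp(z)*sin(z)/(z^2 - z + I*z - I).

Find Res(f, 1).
Write f(z) = P(z)/Q(z) with P(z) = exp(z)*sin(z) and Q(z) = z^2 - z + I*z - I.
The denominator factors as Q(z) = (z + I)*(z - 1), so z = 1 is a simple zero of Q and P is analytic there; z = 1 is therefore a simple pole and
  Res(f, z₀) = P(z₀)/Q'(z₀).

Q'(z) = 2*z - 1 + I, so Q'(1) = 1 + I.
P(1) = exp(1)*sin(1).

Res(f, 1) = (exp(1)*sin(1))/(1 + I) = exp(1)*(1/2 - I/2)*sin(1)

Final answer: exp(1)*(1/2 - I/2)*sin(1)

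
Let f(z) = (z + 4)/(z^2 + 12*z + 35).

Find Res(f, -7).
Write f(z) = P(z)/Q(z) with P(z) = z + 4 and Q(z) = z^2 + 12*z + 35.
The denominator factors as Q(z) = (z + 5)*(z + 7), so z = -7 is a simple zero of Q and P is analytic there; z = -7 is therefore a simple pole and
  Res(f, z₀) = P(z₀)/Q'(z₀).

Q'(z) = 2*z + 12, so Q'(-7) = -2.
P(-7) = -3.

Res(f, -7) = (-3)/(-2) = 3/2

Final answer: 3/2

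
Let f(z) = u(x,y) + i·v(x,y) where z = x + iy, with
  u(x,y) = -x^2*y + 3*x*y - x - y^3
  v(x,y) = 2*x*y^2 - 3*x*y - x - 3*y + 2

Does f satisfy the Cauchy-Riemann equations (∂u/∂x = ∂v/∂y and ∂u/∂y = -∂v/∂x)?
∂u/∂x = -2*x*y + 3*y - 1
∂v/∂y = 4*x*y - 3*x - 3
∂u/∂y = -x^2 + 3*x - 3*y^2
∂v/∂x = 2*y^2 - 3*y - 1
∂u/∂x ≠ ∂v/∂y and ∂u/∂y ≠ -∂v/∂x; the Cauchy-Riemann equations are not satisfied, so f is not analytic.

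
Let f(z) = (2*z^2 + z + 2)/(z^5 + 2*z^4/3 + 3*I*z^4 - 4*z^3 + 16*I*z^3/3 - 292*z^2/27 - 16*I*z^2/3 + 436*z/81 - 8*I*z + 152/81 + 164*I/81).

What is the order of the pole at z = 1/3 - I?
Factor the denominator:
  z^5 + 2*z^4/3 + 3*I*z^4 - 4*z^3 + 16*I*z^3/3 - 292*z^2/27 - 16*I*z^2/3 + 436*z/81 - 8*I*z + 152/81 + 164*I/81 = (z - 1/3 + I)^4*(z + 2 - I)

The numerator P(z) = 2*z^2 + z + 2 has P(1/3 - I) = 5/9 - 7*I/3 ≠ 0, so no factor of (z - 1/3 + I) cancels.
Near z = 1/3 - I we can therefore write f(z) = g(z)/(z - 1/3 + I)^4 with g analytic at 1/3 - I and g(1/3 - I) ≠ 0 (g is the numerator divided by the remaining denominator factors).

Hence z = 1/3 - I is a pole of order 4.

Final answer: 4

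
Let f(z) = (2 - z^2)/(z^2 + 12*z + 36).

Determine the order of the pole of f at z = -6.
Factor the denominator:
  z^2 + 12*z + 36 = (z + 6)^2

The numerator P(z) = 2 - z^2 has P(-6) = -34 ≠ 0, so no factor of (z + 6) cancels.
Near z = -6 we can therefore write f(z) = g(z)/(z + 6)^2 with g analytic at -6 and g(-6) ≠ 0 (g is just the numerator).

Hence z = -6 is a pole of order 2.

Final answer: 2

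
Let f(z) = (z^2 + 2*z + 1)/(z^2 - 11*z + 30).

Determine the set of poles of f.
The singularities of f are the zeros of the denominator. Factoring,
  z^2 - 11*z + 30 = (z - 5)*(z - 6)
so the candidates are z = 5, z = 6.

Check the numerator P(z) = z^2 + 2*z + 1 at each one:
  P(5) = 36 ≠ 0, so z = 5 is a (simple) pole.
  P(6) = 49 ≠ 0, so z = 6 is a (simple) pole.

Poles of f: {5, 6}

Final answer: {5, 6}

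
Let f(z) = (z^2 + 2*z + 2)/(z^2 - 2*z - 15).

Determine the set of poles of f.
The singularities of f are the zeros of the denominator. Factoring,
  z^2 - 2*z - 15 = (z + 3)*(z - 5)
so the candidates are z = -3, z = 5.

Check the numerator P(z) = z^2 + 2*z + 2 at each one:
  P(-3) = 5 ≠ 0, so z = -3 is a (simple) pole.
  P(5) = 37 ≠ 0, so z = 5 is a (simple) pole.

Poles of f: {-3, 5}

Final answer: {-3, 5}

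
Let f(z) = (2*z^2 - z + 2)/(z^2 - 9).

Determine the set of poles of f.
{-3, 3}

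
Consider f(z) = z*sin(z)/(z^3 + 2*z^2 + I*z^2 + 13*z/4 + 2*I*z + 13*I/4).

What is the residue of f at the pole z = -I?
Write f(z) = P(z)/Q(z) with P(z) = z*sin(z) and Q(z) = z^3 + 2*z^2 + I*z^2 + 13*z/4 + 2*I*z + 13*I/4.
The denominator factors as Q(z) = (z + 1 + 3*I/2)*(z + I)*(z + 1 - 3*I/2), so z = -I is a simple zero of Q and P is analytic there; z = -I is therefore a simple pole and
  Res(f, z₀) = P(z₀)/Q'(z₀).

Q'(z) = 3*z^2 + 4*z + 2*I*z + 13/4 + 2*I, so Q'(-I) = 9/4 - 2*I.
P(-I) = -sinh(1).

Res(f, -I) = (-sinh(1))/(9/4 - 2*I) = (-36/145 - 32*I/145)*sinh(1)

Final answer: (-36/145 - 32*I/145)*sinh(1)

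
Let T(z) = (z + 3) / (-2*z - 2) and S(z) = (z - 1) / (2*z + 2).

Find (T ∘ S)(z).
(T ∘ S)(z) = T(S(z)) = ((1)*S(z) + (3))/((-2)*S(z) + (-2)). Multiply numerator and denominator by 2*z + 2:
  numerator:   (1)*(z - 1) + (3)*(2*z + 2) = 7*z + 5
  denominator: (-2)*(z - 1) + (-2)*(2*z + 2) = -6*z - 2
(T ∘ S)(z) = (7*z + 5)/(-6*z - 2) = (-7*z - 5)/(6*z + 2)

Final answer: (-7*z - 5)/(6*z + 2)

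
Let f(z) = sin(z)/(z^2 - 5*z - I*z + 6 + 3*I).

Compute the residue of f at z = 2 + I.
Write f(z) = P(z)/Q(z) with P(z) = sin(z) and Q(z) = z^2 - 5*z - I*z + 6 + 3*I.
The denominator factors as Q(z) = (z - 3)*(z - 2 - I), so z = 2 + I is a simple zero of Q and P is analytic there; z = 2 + I is therefore a simple pole and
  Res(f, z₀) = P(z₀)/Q'(z₀).

Q'(z) = 2*z - 5 - I, so Q'(2 + I) = -1 + I.
P(2 + I) = sin(2 + I).

Res(f, 2 + I) = (sin(2 + I))/(-1 + I) = (-1/2 - I/2)*sin(2 + I)

Final answer: (-1/2 - I/2)*sin(2 + I)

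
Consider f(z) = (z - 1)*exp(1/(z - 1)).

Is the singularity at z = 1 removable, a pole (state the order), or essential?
Let u = z - 1. Then
  e^(1/u) = Σ_{k≥0} (1)^k/(k!·u^k) = 1 + 1/u + 1/(2*u^2) + 1/(6*u^3) + ...
which has infinitely many negative powers of u, so exp(1/(z - 1)) has an essential singularity at z = 1.
The extra factor z - 1 is a nonzero polynomial; if the product had at most a pole at z = 1, dividing by that polynomial would leave exp(1/(z - 1)) with at most a pole too — contradiction. (Equivalently, the product's Laurent series still has infinitely many negative powers.)
So the singularity is essential.

Final answer: essential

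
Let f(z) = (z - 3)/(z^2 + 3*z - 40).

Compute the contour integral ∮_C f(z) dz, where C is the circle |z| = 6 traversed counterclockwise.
By the residue theorem, ∮_C f(z) dz = 2πi · (sum of the residues of f at the poles inside |z| = 6).

The denominator factors as (z + 8)*(z - 5), so the singularities of f are simple poles at z = -8, z = 5.
  |-8|² = 64 > 36 = 6², so this pole is outside the contour.
  |5|² = 25 < 36 = 6², so this pole is inside the contour.

With P(z) = z - 3 and Q(z) = z^2 + 3*z - 40, each pole is simple, so Res(f, z₀) = P(z₀)/Q'(z₀) with Q'(z) = 2*z + 3.
  Res(f, 5) = P(5)/Q'(5) = (2)/(13) = 2/13

∮_C f(z) dz = 2πi · (2/13) = 4*I*pi/13

Final answer: 4*I*pi/13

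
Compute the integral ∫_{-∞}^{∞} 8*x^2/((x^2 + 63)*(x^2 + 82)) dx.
8*pi*(-3*sqrt(7) + sqrt(82))/19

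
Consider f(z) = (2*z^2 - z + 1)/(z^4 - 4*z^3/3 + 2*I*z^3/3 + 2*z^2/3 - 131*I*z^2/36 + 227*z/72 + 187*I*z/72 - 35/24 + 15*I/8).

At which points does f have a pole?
The singularities of f are the zeros of the denominator. Factoring,
  z^4 - 4*z^3/3 + 2*I*z^3/3 + 2*z^2/3 - 131*I*z^2/36 + 227*z/72 + 187*I*z/72 - 35/24 + 15*I/8 = (z - 3/2 - 3*I/2)*(z + 2/3 + I)*(z - 1 + I/2)*(z + 1/2 + 2*I/3)
so the candidates are z = 3/2 + 3*I/2, z = -2/3 - I, z = 1 - I/2, z = -1/2 - 2*I/3.

Check the numerator P(z) = 2*z^2 - z + 1 at each one:
  P(3/2 + 3*I/2) = -1/2 + 15*I/2 ≠ 0, so z = 3/2 + 3*I/2 is a (simple) pole.
  P(-2/3 - I) = 5/9 + 11*I/3 ≠ 0, so z = -2/3 - I is a (simple) pole.
  P(1 - I/2) = 3/2 - 3*I/2 ≠ 0, so z = 1 - I/2 is a (simple) pole.
  P(-1/2 - 2*I/3) = 10/9 + 2*I ≠ 0, so z = -1/2 - 2*I/3 is a (simple) pole.

Poles of f: {-2/3 - I, -1/2 - 2*I/3, 1 - I/2, 3/2 + 3*I/2}

Final answer: {-2/3 - I, -1/2 - 2*I/3, 1 - I/2, 3/2 + 3*I/2}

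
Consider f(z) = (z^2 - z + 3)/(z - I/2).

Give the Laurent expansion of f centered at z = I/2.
Put w = z - (I/2), i.e. z = w + I/2. The denominator is w, so it suffices to rewrite the numerator in powers of w.

P(z) = z^2 - z + 3
P(w + I/2) = 11/4 - I/2 + (-1 + I)*w + w^2

Dividing each term by w:
  f = (11/4 - I/2)/w - 1 + I + w

Substituting back w = z - I/2:
  f(z) = (11/4 - I/2)/(z - I/2) - 1 + I + (z - I/2)

The series is finite because the numerator is a polynomial; the negative powers form the principal part, and the coefficient of 1/(z - I/2) gives Res(f, I/2) = 11/4 - I/2.

Final answer: (11/4 - I/2)/(z - I/2) - 1 + I + (z - I/2)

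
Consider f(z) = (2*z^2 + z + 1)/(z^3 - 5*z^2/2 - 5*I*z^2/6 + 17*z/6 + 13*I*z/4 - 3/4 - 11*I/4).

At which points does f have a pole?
The singularities of f are the zeros of the denominator. Factoring,
  z^3 - 5*z^2/2 - 5*I*z^2/6 + 17*z/6 + 13*I*z/4 - 3/4 - 11*I/4 = (z - 3/2 + I)*(z - 3*I/2)*(z - 1 - I/3)
so the candidates are z = 3/2 - I, z = 3*I/2, z = 1 + I/3.

Check the numerator P(z) = 2*z^2 + z + 1 at each one:
  P(3/2 - I) = 5 - 7*I ≠ 0, so z = 3/2 - I is a (simple) pole.
  P(3*I/2) = -7/2 + 3*I/2 ≠ 0, so z = 3*I/2 is a (simple) pole.
  P(1 + I/3) = 34/9 + 5*I/3 ≠ 0, so z = 1 + I/3 is a (simple) pole.

Poles of f: {3*I/2, 1 + I/3, 3/2 - I}

Final answer: {3*I/2, 1 + I/3, 3/2 - I}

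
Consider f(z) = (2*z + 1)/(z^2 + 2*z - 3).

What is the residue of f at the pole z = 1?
3/4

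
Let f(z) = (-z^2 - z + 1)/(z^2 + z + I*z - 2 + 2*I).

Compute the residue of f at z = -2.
Write f(z) = P(z)/Q(z) with P(z) = -z^2 - z + 1 and Q(z) = z^2 + z + I*z - 2 + 2*I.
The denominator factors as Q(z) = (z - 1 + I)*(z + 2), so z = -2 is a simple zero of Q and P is analytic there; z = -2 is therefore a simple pole and
  Res(f, z₀) = P(z₀)/Q'(z₀).

Q'(z) = 2*z + 1 + I, so Q'(-2) = -3 + I.
P(-2) = -1.

Res(f, -2) = (-1)/(-3 + I) = 3/10 + I/10

Final answer: 3/10 + I/10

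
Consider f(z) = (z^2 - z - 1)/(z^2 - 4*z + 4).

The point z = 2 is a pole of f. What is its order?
Factor the denominator:
  z^2 - 4*z + 4 = (z - 2)^2

The numerator P(z) = z^2 - z - 1 has P(2) = 1 ≠ 0, so no factor of (z - 2) cancels.
Near z = 2 we can therefore write f(z) = g(z)/(z - 2)^2 with g analytic at 2 and g(2) ≠ 0 (g is just the numerator).

Hence z = 2 is a pole of order 2.

Final answer: 2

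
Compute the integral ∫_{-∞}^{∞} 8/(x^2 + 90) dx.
Let f(z) = 8/(z^2 + 90). The denominator has no real zeros and deg Q - deg P = 2 ≥ 2, so the integral of f over the upper semicircle |z| = R tends to 0 as R → ∞. Closing the contour in the upper half-plane,
  ∫_{-∞}^{∞} f(x) dx = 2πi · Σ Res(f, z_k)  over the poles with Im z_k > 0.

Zeros of the denominator: z^2 + 90 = 0 gives z = ±3*sqrt(10)*I.
Upper half-plane: z = 3*sqrt(10)*I (simple).

Each pole is a simple zero of Q(z) = z^2 + 90, so Res(f, z₀) = P(z₀)/Q'(z₀) with P(z) = 8, Q'(z) = 2*z:
  Res(f, 3*sqrt(10)*I) = (8)/(6*sqrt(10)*I) = -2*sqrt(10)*I/15

∫_{-∞}^{∞} f(x) dx = 2πi · (-2*sqrt(10)*I/15) = 4*sqrt(10)*pi/15

Final answer: 4*sqrt(10)*pi/15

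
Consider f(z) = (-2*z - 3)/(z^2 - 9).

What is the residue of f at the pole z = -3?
-1/2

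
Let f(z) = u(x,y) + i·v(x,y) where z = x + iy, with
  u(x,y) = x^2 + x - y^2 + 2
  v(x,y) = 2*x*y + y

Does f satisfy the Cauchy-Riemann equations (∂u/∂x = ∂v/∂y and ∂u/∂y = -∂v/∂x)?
∂u/∂x = 2*x + 1
∂v/∂y = 2*x + 1
∂u/∂y = -2*y
∂v/∂x = 2*y
∂u/∂x = ∂v/∂y and ∂u/∂y = -∂v/∂x hold identically; f is analytic.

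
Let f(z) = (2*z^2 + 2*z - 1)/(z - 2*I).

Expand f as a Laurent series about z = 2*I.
Put w = z - (2*I), i.e. z = w + 2*I. The denominator is w, so it suffices to rewrite the numerator in powers of w.

P(z) = 2*z^2 + 2*z - 1
P(w + 2*I) = -9 + 4*I + (2 + 8*I)*w + 2*w^2

Dividing each term by w:
  f = (-9 + 4*I)/w + 2 + 8*I + 2*w

Substituting back w = z - 2*I:
  f(z) = (-9 + 4*I)/(z - 2*I) + 2 + 8*I + 2*(z - 2*I)

The series is finite because the numerator is a polynomial; the negative powers form the principal part, and the coefficient of 1/(z - 2*I) gives Res(f, 2*I) = -9 + 4*I.

Final answer: (-9 + 4*I)/(z - 2*I) + 2 + 8*I + 2*(z - 2*I)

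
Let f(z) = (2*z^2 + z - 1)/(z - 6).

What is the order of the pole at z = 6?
Factor the denominator:
  z - 6 = (z - 6)

The numerator P(z) = 2*z^2 + z - 1 has P(6) = 77 ≠ 0, so no factor of (z - 6) cancels.
Near z = 6 we can therefore write f(z) = g(z)/(z - 6) with g analytic at 6 and g(6) ≠ 0 (g is just the numerator).

Hence z = 6 is a pole of order 1.

Final answer: 1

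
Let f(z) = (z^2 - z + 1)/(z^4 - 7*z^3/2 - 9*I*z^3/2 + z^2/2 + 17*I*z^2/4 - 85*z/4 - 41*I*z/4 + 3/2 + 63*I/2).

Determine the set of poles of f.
The singularities of f are the zeros of the denominator. Factoring,
  z^4 - 7*z^3/2 - 9*I*z^3/2 + z^2/2 + 17*I*z^2/4 - 85*z/4 - 41*I*z/4 + 3/2 + 63*I/2 = (z - 3 - 3*I)*(z - 1 - 3*I/2)*(z + 1/2 + 2*I)*(z - 2*I)
so the candidates are z = 3 + 3*I, z = 1 + 3*I/2, z = -1/2 - 2*I, z = 2*I.

Check the numerator P(z) = z^2 - z + 1 at each one:
  P(3 + 3*I) = -2 + 15*I ≠ 0, so z = 3 + 3*I is a (simple) pole.
  P(1 + 3*I/2) = -5/4 + 3*I/2 ≠ 0, so z = 1 + 3*I/2 is a (simple) pole.
  P(-1/2 - 2*I) = -9/4 + 4*I ≠ 0, so z = -1/2 - 2*I is a (simple) pole.
  P(2*I) = -3 - 2*I ≠ 0, so z = 2*I is a (simple) pole.

Poles of f: {-1/2 - 2*I, 2*I, 1 + 3*I/2, 3 + 3*I}

Final answer: {-1/2 - 2*I, 2*I, 1 + 3*I/2, 3 + 3*I}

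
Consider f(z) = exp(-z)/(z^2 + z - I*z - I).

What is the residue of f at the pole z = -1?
Write f(z) = P(z)/Q(z) with P(z) = exp(-z) and Q(z) = z^2 + z - I*z - I.
The denominator factors as Q(z) = (z + 1)*(z - I), so z = -1 is a simple zero of Q and P is analytic there; z = -1 is therefore a simple pole and
  Res(f, z₀) = P(z₀)/Q'(z₀).

Q'(z) = 2*z + 1 - I, so Q'(-1) = -1 - I.
P(-1) = exp(1).

Res(f, -1) = (exp(1))/(-1 - I) = exp(1)*(-1/2 + I/2)

Final answer: exp(1)*(-1/2 + I/2)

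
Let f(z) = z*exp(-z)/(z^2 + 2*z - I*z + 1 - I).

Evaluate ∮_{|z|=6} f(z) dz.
2*exp(1)*pi + pi*(-2 + 2*I)*exp(1 - I)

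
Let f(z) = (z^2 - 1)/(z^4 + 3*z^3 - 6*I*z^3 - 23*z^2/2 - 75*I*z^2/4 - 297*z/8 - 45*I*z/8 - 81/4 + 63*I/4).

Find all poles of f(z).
{-2, -3/2 + 3*I/2, -1 + 3*I/2, 3/2 + 3*I}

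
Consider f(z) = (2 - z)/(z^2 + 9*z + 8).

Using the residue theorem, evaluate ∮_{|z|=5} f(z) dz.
6*I*pi/7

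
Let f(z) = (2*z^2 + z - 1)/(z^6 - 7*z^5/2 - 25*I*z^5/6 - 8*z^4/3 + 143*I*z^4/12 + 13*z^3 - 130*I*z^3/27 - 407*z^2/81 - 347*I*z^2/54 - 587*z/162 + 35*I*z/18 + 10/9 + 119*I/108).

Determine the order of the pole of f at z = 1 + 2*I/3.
Factor the denominator:
  z^6 - 7*z^5/2 - 25*I*z^5/6 - 8*z^4/3 + 143*I*z^4/12 + 13*z^3 - 130*I*z^3/27 - 407*z^2/81 - 347*I*z^2/54 - 587*z/162 + 35*I*z/18 + 10/9 + 119*I/108 = (z - 1 - 2*I/3)^4*(z + 1/2)*(z - 3*I/2)

The numerator P(z) = 2*z^2 + z - 1 has P(1 + 2*I/3) = 10/9 + 10*I/3 ≠ 0, so no factor of (z - 1 - 2*I/3) cancels.
Near z = 1 + 2*I/3 we can therefore write f(z) = g(z)/(z - 1 - 2*I/3)^4 with g analytic at 1 + 2*I/3 and g(1 + 2*I/3) ≠ 0 (g is the numerator divided by the remaining denominator factors).

Hence z = 1 + 2*I/3 is a pole of order 4.

Final answer: 4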